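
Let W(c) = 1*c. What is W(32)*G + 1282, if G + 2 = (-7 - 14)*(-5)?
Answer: 4578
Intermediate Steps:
G = 103 (G = -2 + (-7 - 14)*(-5) = -2 - 21*(-5) = -2 + 105 = 103)
W(c) = c
W(32)*G + 1282 = 32*103 + 1282 = 3296 + 1282 = 4578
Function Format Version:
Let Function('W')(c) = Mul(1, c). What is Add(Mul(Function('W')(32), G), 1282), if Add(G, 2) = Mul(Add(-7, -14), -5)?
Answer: 4578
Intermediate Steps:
G = 103 (G = Add(-2, Mul(Add(-7, -14), -5)) = Add(-2, Mul(-21, -5)) = Add(-2, 105) = 103)
Function('W')(c) = c
Add(Mul(Function('W')(32), G), 1282) = Add(Mul(32, 103), 1282) = Add(3296, 1282) = 4578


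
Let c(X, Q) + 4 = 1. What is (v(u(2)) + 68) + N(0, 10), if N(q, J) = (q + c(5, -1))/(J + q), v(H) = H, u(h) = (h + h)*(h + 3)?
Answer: 877/10 ≈ 87.700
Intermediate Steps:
u(h) = 2*h*(3 + h) (u(h) = (2*h)*(3 + h) = 2*h*(3 + h))
c(X, Q) = -3 (c(X, Q) = -4 + 1 = -3)
N(q, J) = (-3 + q)/(J + q) (N(q, J) = (q - 3)/(J + q) = (-3 + q)/(J + q))
(v(u(2)) + 68) + N(0, 10) = (2*2*(3 + 2) + 68) + (-3 + 0)/(10 + 0) = (2*2*5 + 68) - 3/10 = (20 + 68) + (1/10)*(-3) = 88 - 3/10 = 877/10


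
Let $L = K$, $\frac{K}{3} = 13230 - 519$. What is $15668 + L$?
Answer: $53801$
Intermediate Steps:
$K = 38133$ ($K = 3 \left(13230 - 519\right) = 3 \cdot 12711 = 38133$)
$L = 38133$
$15668 + L = 15668 + 38133 = 53801$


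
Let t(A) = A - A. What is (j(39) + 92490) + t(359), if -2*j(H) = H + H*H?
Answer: 91710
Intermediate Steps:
j(H) = -H/2 - H²/2 (j(H) = -(H + H*H)/2 = -(H + H²)/2 = -H/2 - H²/2)
t(A) = 0
(j(39) + 92490) + t(359) = (-½*39*(1 + 39) + 92490) + 0 = (-½*39*40 + 92490) + 0 = (-780 + 92490) + 0 = 91710 + 0 = 91710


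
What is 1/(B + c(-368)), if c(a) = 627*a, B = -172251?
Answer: -1/402987 ≈ -2.4815e-6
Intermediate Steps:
1/(B + c(-368)) = 1/(-172251 + 627*(-368)) = 1/(-172251 - 230736) = 1/(-402987) = -1/402987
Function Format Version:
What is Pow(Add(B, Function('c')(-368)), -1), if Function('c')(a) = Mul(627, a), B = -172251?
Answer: Rational(-1, 402987) ≈ -2.4815e-6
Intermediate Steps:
Pow(Add(B, Function('c')(-368)), -1) = Pow(Add(-172251, Mul(627, -368)), -1) = Pow(Add(-172251, -230736), -1) = Pow(-402987, -1) = Rational(-1, 402987)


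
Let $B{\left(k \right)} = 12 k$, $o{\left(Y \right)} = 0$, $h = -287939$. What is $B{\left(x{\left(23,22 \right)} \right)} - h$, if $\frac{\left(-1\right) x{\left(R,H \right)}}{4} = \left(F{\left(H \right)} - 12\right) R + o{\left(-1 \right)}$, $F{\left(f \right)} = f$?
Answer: $276899$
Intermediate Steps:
$x{\left(R,H \right)} = - 4 R \left(-12 + H\right)$ ($x{\left(R,H \right)} = - 4 \left(\left(H - 12\right) R + 0\right) = - 4 \left(\left(-12 + H\right) R + 0\right) = - 4 \left(R \left(-12 + H\right) + 0\right) = - 4 R \left(-12 + H\right)$)
$B{\left(x{\left(23,22 \right)} \right)} - h = 12 \cdot 4 \cdot 23 \left(12 - 22\right) - -287939 = 12 \cdot 4 \cdot 23 \left(12 - 22\right) + 287939 = 12 \cdot 4 \cdot 23 \left(-10\right) + 287939 = 12 \left(-920\right) + 287939 = -11040 + 287939 = 276899$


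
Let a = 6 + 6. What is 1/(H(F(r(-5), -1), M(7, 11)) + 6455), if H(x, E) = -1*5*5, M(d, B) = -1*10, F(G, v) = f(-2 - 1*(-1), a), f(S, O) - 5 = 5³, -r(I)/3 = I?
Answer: 1/6430 ≈ 0.00015552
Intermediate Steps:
r(I) = -3*I
a = 12
f(S, O) = 130 (f(S, O) = 5 + 5³ = 5 + 125 = 130)
F(G, v) = 130
M(d, B) = -10
H(x, E) = -25 (H(x, E) = -5*5 = -25)
1/(H(F(r(-5), -1), M(7, 11)) + 6455) = 1/(-25 + 6455) = 1/6430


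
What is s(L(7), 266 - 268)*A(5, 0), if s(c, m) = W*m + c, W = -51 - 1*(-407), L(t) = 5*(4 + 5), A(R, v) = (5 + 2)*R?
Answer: -23345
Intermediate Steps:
A(R, v) = 7*R
L(t) = 45 (L(t) = 5*9 = 45)
W = 356 (W = -51 + 407 = 356)
s(c, m) = c + 356*m (s(c, m) = 356*m + c = c + 356*m)
s(L(7), 266 - 268)*A(5, 0) = (45 + 356*(266 - 268))*(7*5) = (45 + 356*(-2))*35 = (45 - 712)*35 = -667*35 = -23345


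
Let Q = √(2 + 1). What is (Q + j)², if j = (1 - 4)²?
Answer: (9 + √3)² ≈ 115.18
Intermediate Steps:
j = 9 (j = (-3)² = 9)
Q = √3 ≈ 1.7320
(Q + j)² = (√3 + 9)² = (9 + √3)²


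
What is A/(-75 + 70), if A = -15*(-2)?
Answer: -6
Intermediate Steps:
A = 30
A/(-75 + 70) = 30/(-75 + 70) = 30/(-5) = 30*(-1/5) = -6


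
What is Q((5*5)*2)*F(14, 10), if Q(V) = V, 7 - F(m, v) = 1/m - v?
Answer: 5925/7 ≈ 846.43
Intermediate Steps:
F(m, v) = 7 + v - 1/m (F(m, v) = 7 - (1/m - v) = 7 + (v - 1/m) = 7 + v - 1/m)
Q((5*5)*2)*F(14, 10) = ((5*5)*2)*(7 + 10 - 1/14) = (25*2)*(7 + 10 - 1*1/14) = 50*(7 + 10 - 1/14) = 50*(237/14) = 5925/7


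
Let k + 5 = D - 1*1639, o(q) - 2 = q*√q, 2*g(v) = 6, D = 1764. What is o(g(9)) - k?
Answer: -118 + 3*√3 ≈ -112.80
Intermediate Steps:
g(v) = 3 (g(v) = (½)*6 = 3)
o(q) = 2 + q^(3/2) (o(q) = 2 + q*√q = 2 + q^(3/2))
k = 120 (k = -5 + (1764 - 1*1639) = -5 + (1764 - 1639) = -5 + 125 = 120)
o(g(9)) - k = (2 + 3^(3/2)) - 1*120 = (2 + 3*√3) - 120 = -118 + 3*√3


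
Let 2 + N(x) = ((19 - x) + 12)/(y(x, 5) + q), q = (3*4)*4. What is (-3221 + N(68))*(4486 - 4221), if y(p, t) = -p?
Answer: -3414419/4 ≈ -8.5361e+5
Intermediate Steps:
q = 48 (q = 12*4 = 48)
N(x) = -2 + (31 - x)/(48 - x) (N(x) = -2 + ((19 - x) + 12)/(-x + 48) = -2 + (31 - x)/(48 - x))
(-3221 + N(68))*(4486 - 4221) = (-3221 + (65 - 1*68)/(-48 + 68))*(4486 - 4221) = (-3221 + (65 - 68)/20)*265 = (-3221 + (1/20)*(-3))*265 = (-3221 - 3/20)*265 = -64423/20*265 = -3414419/4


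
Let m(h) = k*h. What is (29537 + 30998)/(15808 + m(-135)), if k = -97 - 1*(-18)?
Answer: 60535/26473 ≈ 2.2867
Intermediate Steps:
k = -79 (k = -97 + 18 = -79)
m(h) = -79*h
(29537 + 30998)/(15808 + m(-135)) = (29537 + 30998)/(15808 - 79*(-135)) = 60535/(15808 + 10665) = 60535/26473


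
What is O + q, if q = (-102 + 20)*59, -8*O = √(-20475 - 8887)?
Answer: -4838 - I*√29362/8 ≈ -4838.0 - 21.419*I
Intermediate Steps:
O = -I*√29362/8 (O = -√(-20475 - 8887)/8 = -I*√29362/8 ≈ -21.419*I)
q = -4838 (q = -82*59 = -4838)
O + q = -I*√29362/8 - 4838 = -4838 - I*√29362/8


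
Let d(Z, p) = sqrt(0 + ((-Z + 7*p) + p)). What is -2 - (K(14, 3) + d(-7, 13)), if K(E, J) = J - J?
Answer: -2 - sqrt(111) ≈ -12.536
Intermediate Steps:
K(E, J) = 0
d(Z, p) = sqrt(-Z + 8*p) (d(Z, p) = sqrt(0 + (-Z + 8*p)) = sqrt(-Z + 8*p))
-2 - (K(14, 3) + d(-7, 13)) = -2 - (0 + sqrt(-1*(-7) + 8*13)) = -2 - (0 + sqrt(7 + 104)) = -2 - (0 + sqrt(111)) = -2 - sqrt(111)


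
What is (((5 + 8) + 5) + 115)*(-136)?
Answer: -18088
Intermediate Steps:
(((5 + 8) + 5) + 115)*(-136) = ((13 + 5) + 115)*(-136) = (18 + 115)*(-136) = 133*(-136) = -18088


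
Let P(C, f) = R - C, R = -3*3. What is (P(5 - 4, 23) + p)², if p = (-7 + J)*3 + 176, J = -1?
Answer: 20164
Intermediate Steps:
R = -9
P(C, f) = -9 - C
p = 152 (p = (-7 - 1)*3 + 176 = -8*3 + 176 = -24 + 176 = 152)
(P(5 - 4, 23) + p)² = ((-9 - (5 - 4)) + 152)² = ((-9 - 1*1) + 152)² = ((-9 - 1) + 152)² = (-10 + 152)² = 142² = 20164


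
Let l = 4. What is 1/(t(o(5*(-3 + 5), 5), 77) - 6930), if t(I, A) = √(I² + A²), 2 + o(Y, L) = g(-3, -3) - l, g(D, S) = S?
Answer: -693/4801889 - √6010/48018890 ≈ -0.00014593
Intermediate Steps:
o(Y, L) = -9 (o(Y, L) = -2 + (-3 - 1*4) = -2 + (-3 - 4) = -2 - 7 = -9)
t(I, A) = √(A² + I²)
1/(t(o(5*(-3 + 5), 5), 77) - 6930) = 1/(√(77² + (-9)²) - 6930) = 1/(√(5929 + 81) - 6930) = 1/(√6010 - 6930) = 1/(-6930 + √6010)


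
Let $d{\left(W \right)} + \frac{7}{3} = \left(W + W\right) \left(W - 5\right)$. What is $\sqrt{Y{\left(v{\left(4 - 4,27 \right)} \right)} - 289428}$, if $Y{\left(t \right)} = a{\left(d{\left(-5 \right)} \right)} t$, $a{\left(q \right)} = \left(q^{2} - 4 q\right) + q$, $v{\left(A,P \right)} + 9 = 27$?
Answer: $2 i \sqrt{30751} \approx 350.72 i$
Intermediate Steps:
$v{\left(A,P \right)} = 18$ ($v{\left(A,P \right)} = -9 + 27 = 18$)
$d{\left(W \right)} = - \frac{7}{3} + 2 W \left(-5 + W\right)$ ($d{\left(W \right)} = - \frac{7}{3} + \left(W + W\right) \left(W - 5\right) = - \frac{7}{3} + 2 W \left(-5 + W\right)$)
$a{\left(q \right)} = q^{2} - 3 q$
$Y{\left(t \right)} = \frac{83212 t}{9}$ ($Y{\left(t \right)} = \left(- \frac{7}{3} - -50 + 2 \left(-5\right)^{2}\right) \left(-3 - \left(- \frac{143}{3} - 50\right)\right) t = \left(- \frac{7}{3} + 50 + 2 \cdot 25\right) \left(-3 + \left(- \frac{7}{3} + 50 + 2 \cdot 25\right)\right) t = \left(- \frac{7}{3} + 50 + 50\right) \left(-3 + \left(- \frac{7}{3} + 50 + 50\right)\right) t = \frac{293 \left(-3 + \frac{293}{3}\right)}{3} t = \frac{293}{3} \cdot \frac{284}{3} t = \frac{83212 t}{9}$)
$\sqrt{Y{\left(v{\left(4 - 4,27 \right)} \right)} - 289428} = \sqrt{\frac{83212}{9} \cdot 18 - 289428} = \sqrt{166424 - 289428} = \sqrt{-123004} = 2 i \sqrt{30751}$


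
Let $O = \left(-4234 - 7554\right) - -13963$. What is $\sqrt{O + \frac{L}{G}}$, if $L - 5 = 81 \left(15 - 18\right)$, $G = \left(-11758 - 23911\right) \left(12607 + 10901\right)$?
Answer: $\frac{\sqrt{42478580181955018666}}{139751142} \approx 46.637$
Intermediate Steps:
$O = 2175$ ($O = -11788 + 13963 = 2175$)
$G = -838506852$ ($G = \left(-35669\right) 23508 = -838506852$)
$L = -238$ ($L = 5 + 81 \left(15 - 18\right) = 5 + 81 \left(-3\right) = 5 - 243 = -238$)
$\sqrt{O + \frac{L}{G}} = \sqrt{2175 - \frac{238}{-838506852}} = \sqrt{2175 - - \frac{119}{419253426}} = \sqrt{2175 + \frac{119}{419253426}} = \sqrt{\frac{911876201669}{419253426}} = \frac{\sqrt{42478580181955018666}}{139751142}$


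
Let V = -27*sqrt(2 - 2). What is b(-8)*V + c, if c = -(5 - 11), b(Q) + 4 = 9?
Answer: 6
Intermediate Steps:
b(Q) = 5 (b(Q) = -4 + 9 = 5)
V = 0 (V = -27*sqrt(0) = -27*0 = 0)
c = 6 (c = -1*(-6) = 6)
b(-8)*V + c = 5*0 + 6 = 0 + 6 = 6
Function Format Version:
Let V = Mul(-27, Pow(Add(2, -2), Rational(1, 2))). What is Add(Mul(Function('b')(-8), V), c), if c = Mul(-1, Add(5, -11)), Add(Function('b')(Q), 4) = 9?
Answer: 6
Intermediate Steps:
Function('b')(Q) = 5 (Function('b')(Q) = Add(-4, 9) = 5)
V = 0 (V = Mul(-27, Pow(0, Rational(1, 2))) = Mul(-27, 0) = 0)
c = 6 (c = Mul(-1, -6) = 6)
Add(Mul(Function('b')(-8), V), c) = Add(Mul(5, 0), 6) = Add(0, 6) = 6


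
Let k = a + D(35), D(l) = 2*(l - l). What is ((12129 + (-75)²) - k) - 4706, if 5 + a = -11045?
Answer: 24098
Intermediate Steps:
a = -11050 (a = -5 - 11045 = -11050)
D(l) = 0 (D(l) = 2*0 = 0)
k = -11050 (k = -11050 + 0 = -11050)
((12129 + (-75)²) - k) - 4706 = ((12129 + (-75)²) - 1*(-11050)) - 4706 = ((12129 + 5625) + 11050) - 4706 = (17754 + 11050) - 4706 = 28804 - 4706 = 24098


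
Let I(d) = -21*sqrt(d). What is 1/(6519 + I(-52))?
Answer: 2173/14173431 + 14*I*sqrt(13)/14173431 ≈ 0.00015332 + 3.5614e-6*I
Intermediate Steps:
1/(6519 + I(-52)) = 1/(6519 - 42*I*sqrt(13))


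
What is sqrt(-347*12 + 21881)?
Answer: sqrt(17717) ≈ 133.11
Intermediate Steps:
sqrt(-347*12 + 21881) = sqrt(-4164 + 21881) = sqrt(17717)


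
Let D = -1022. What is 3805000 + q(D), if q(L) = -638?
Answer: 3804362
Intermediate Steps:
3805000 + q(D) = 3805000 - 638 = 3804362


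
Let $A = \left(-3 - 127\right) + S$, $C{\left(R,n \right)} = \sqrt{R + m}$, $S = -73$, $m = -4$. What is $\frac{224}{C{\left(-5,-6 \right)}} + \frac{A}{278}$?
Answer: $- \frac{203}{278} - \frac{224 i}{3} \approx -0.73022 - 74.667 i$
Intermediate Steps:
$C{\left(R,n \right)} = \sqrt{-4 + R}$ ($C{\left(R,n \right)} = \sqrt{R - 4} = \sqrt{-4 + R}$)
$A = -203$ ($A = \left(-3 - 127\right) - 73 = -130 - 73 = -203$)
$\frac{224}{C{\left(-5,-6 \right)}} + \frac{A}{278} = \frac{224}{\sqrt{-4 - 5}} - \frac{203}{278} = \frac{224}{\sqrt{-9}} - \frac{203}{278} = \frac{224}{3 i} - \frac{203}{278} = 224 \left(- \frac{i}{3}\right) - \frac{203}{278} = - \frac{224 i}{3} - \frac{203}{278} = - \frac{203}{278} - \frac{224 i}{3}$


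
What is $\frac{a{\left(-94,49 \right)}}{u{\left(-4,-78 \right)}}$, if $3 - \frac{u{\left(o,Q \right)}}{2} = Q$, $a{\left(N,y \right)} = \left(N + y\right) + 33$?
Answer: $- \frac{2}{27} \approx -0.074074$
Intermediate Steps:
$a{\left(N,y \right)} = 33 + N + y$
$u{\left(o,Q \right)} = 6 - 2 Q$
$\frac{a{\left(-94,49 \right)}}{u{\left(-4,-78 \right)}} = \frac{33 - 94 + 49}{6 - -156} = - \frac{12}{6 + 156} = - \frac{12}{162} = \left(-12\right) \frac{1}{162} = - \frac{2}{27}$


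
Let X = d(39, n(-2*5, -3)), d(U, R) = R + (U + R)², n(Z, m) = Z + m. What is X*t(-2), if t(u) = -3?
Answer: -1989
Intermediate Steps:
d(U, R) = R + (R + U)²
X = 663 (X = (-2*5 - 3) + ((-2*5 - 3) + 39)² = (-10 - 3) + ((-10 - 3) + 39)² = -13 + (-13 + 39)² = -13 + 26² = -13 + 676 = 663)
X*t(-2) = 663*(-3) = -1989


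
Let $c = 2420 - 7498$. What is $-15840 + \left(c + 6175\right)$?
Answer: $-14743$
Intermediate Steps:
$c = -5078$
$-15840 + \left(c + 6175\right) = -15840 + \left(-5078 + 6175\right) = -15840 + 1097 = -14743$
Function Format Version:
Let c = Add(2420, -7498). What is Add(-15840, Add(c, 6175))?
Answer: -14743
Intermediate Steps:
c = -5078
Add(-15840, Add(c, 6175)) = Add(-15840, Add(-5078, 6175)) = Add(-15840, 1097) = -14743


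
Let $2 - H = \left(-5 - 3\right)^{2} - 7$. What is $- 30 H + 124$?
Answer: $1774$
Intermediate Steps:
$H = -55$ ($H = 2 - \left(\left(-5 - 3\right)^{2} - 7\right) = 2 - \left(\left(-8\right)^{2} - 7\right) = 2 - \left(64 - 7\right) = 2 - 57 = -55$)
$- 30 H + 124 = \left(-30\right) \left(-55\right) + 124 = 1650 + 124 = 1774$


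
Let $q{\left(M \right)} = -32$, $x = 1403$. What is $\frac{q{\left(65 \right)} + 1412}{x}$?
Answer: $\frac{60}{61} \approx 0.98361$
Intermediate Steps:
$\frac{q{\left(65 \right)} + 1412}{x} = \frac{-32 + 1412}{1403} = 1380 \cdot \frac{1}{1403} = \frac{60}{61}$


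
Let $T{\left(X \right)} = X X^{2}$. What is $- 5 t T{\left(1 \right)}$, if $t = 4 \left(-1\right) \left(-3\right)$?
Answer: $-60$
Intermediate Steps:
$T{\left(X \right)} = X^{3}$
$t = 12$ ($t = \left(-4\right) \left(-3\right) = 12$)
$- 5 t T{\left(1 \right)} = \left(-5\right) 12 \cdot 1^{3} = \left(-60\right) 1 = -60$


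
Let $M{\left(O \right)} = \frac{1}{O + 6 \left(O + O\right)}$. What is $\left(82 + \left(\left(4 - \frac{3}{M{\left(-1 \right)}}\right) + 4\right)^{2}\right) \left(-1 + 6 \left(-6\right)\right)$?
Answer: $-84767$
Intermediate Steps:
$M{\left(O \right)} = \frac{1}{13 O}$ ($M{\left(O \right)} = \frac{1}{O + 6 \cdot 2 O} = \frac{1}{O + 12 O} = \frac{1}{13 O}$)
$\left(82 + \left(\left(4 - \frac{3}{M{\left(-1 \right)}}\right) + 4\right)^{2}\right) \left(-1 + 6 \left(-6\right)\right) = \left(82 + \left(\left(4 - \frac{3}{\frac{1}{13} \frac{1}{-1}}\right) + 4\right)^{2}\right) \left(-1 + 6 \left(-6\right)\right) = \left(82 + \left(\left(4 - \frac{3}{\frac{1}{13} \left(-1\right)}\right) + 4\right)^{2}\right) \left(-1 - 36\right) = \left(82 + \left(\left(4 - \frac{3}{- \frac{1}{13}}\right) + 4\right)^{2}\right) \left(-37\right) = \left(82 + \left(\left(4 - 3 \left(-13\right)\right) + 4\right)^{2}\right) \left(-37\right) = \left(82 + \left(\left(4 - -39\right) + 4\right)^{2}\right) \left(-37\right) = \left(82 + \left(\left(4 + 39\right) + 4\right)^{2}\right) \left(-37\right) = \left(82 + \left(43 + 4\right)^{2}\right) \left(-37\right) = \left(82 + 47^{2}\right) \left(-37\right) = \left(82 + 2209\right) \left(-37\right) = 2291 \left(-37\right) = -84767$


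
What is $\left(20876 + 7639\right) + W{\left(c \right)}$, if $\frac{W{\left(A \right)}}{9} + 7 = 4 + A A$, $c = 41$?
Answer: $43617$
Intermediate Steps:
$W{\left(A \right)} = -27 + 9 A^{2}$ ($W{\left(A \right)} = -63 + 9 \left(4 + A A\right) = -63 + 9 \left(4 + A^{2}\right) = -63 + \left(36 + 9 A^{2}\right) = -27 + 9 A^{2}$)
$\left(20876 + 7639\right) + W{\left(c \right)} = \left(20876 + 7639\right) - \left(27 - 9 \cdot 41^{2}\right) = 28515 + \left(-27 + 9 \cdot 1681\right) = 28515 + \left(-27 + 15129\right) = 28515 + 15102 = 43617$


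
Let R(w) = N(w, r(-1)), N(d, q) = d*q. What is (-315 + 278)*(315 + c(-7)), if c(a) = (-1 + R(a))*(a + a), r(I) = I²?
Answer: -15799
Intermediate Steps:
R(w) = w (R(w) = w*(-1)² = w*1 = w)
c(a) = 2*a*(-1 + a) (c(a) = (-1 + a)*(a + a) = (-1 + a)*(2*a) = 2*a*(-1 + a))
(-315 + 278)*(315 + c(-7)) = (-315 + 278)*(315 + 2*(-7)*(-1 - 7)) = -37*(315 + 2*(-7)*(-8)) = -37*(315 + 112) = -37*427 = -15799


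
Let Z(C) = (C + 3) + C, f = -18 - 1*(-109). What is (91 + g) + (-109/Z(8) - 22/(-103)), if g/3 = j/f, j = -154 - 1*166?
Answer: 13343578/178087 ≈ 74.927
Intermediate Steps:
f = 91 (f = -18 + 109 = 91)
j = -320 (j = -154 - 166 = -320)
g = -960/91 (g = 3*(-320/91) = -960/91 ≈ -10.549)
Z(C) = 3 + 2*C (Z(C) = (3 + C) + C = 3 + 2*C)
(91 + g) + (-109/Z(8) - 22/(-103)) = (91 - 960/91) + (-109/(3 + 2*8) - 22/(-103)) = 7321/91 + (-109/(3 + 16) - 22*(-1/103)) = 7321/91 + (-109/19 + 22/103) = 7321/91 - 10809/1957 = 13343578/178087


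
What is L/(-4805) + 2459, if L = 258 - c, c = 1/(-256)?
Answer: 3024700671/1230080 ≈ 2458.9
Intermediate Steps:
c = -1/256 ≈ -0.0039063
L = 66049/256 (L = 258 - 1*(-1/256) = 258 + 1/256 = 66049/256 ≈ 258.00)
L/(-4805) + 2459 = (66049/256)/(-4805) + 2459 = (66049/256)*(-1/4805) + 2459 = -66049/1230080 + 2459 = 3024700671/1230080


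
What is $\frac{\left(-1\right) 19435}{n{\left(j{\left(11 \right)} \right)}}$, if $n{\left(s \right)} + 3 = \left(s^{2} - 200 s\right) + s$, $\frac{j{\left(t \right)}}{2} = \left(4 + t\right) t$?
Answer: $- \frac{19435}{43227} \approx -0.4496$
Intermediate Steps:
$j{\left(t \right)} = 2 t \left(4 + t\right)$ ($j{\left(t \right)} = 2 \left(4 + t\right) t = 2 t \left(4 + t\right)$)
$n{\left(s \right)} = -3 + s^{2} - 199 s$ ($n{\left(s \right)} = -3 + \left(\left(s^{2} - 200 s\right) + s\right) = -3 + \left(s^{2} - 199 s\right) = -3 + s^{2} - 199 s$)
$\frac{\left(-1\right) 19435}{n{\left(j{\left(11 \right)} \right)}} = \frac{\left(-1\right) 19435}{-3 + \left(2 \cdot 11 \left(4 + 11\right)\right)^{2} - 199 \cdot 2 \cdot 11 \left(4 + 11\right)} = - \frac{19435}{-3 + \left(2 \cdot 11 \cdot 15\right)^{2} - 199 \cdot 2 \cdot 11 \cdot 15} = - \frac{19435}{-3 + 330^{2} - 65670} = - \frac{19435}{-3 + 108900 - 65670} = - \frac{19435}{43227}$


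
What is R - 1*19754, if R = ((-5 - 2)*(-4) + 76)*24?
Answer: -17258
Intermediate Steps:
R = 2496 (R = (-7*(-4) + 76)*24 = (28 + 76)*24 = 104*24 = 2496)
R - 1*19754 = 2496 - 1*19754 = 2496 - 19754 = -17258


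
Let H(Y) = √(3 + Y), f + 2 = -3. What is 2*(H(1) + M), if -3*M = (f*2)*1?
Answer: 32/3 ≈ 10.667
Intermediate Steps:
f = -5 (f = -2 - 3 = -5)
M = 10/3 (M = -(-5*2)/3 = -(-10)/3 = -⅓*(-10) = 10/3 ≈ 3.3333)
2*(H(1) + M) = 2*(√(3 + 1) + 10/3) = 2*(√4 + 10/3) = 2*(2 + 10/3) = 2*(16/3) = 32/3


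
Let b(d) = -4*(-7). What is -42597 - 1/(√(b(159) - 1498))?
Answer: -42597 + I*√30/210 ≈ -42597.0 + 0.026082*I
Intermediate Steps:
b(d) = 28
-42597 - 1/(√(b(159) - 1498)) = -42597 - 1/(√(28 - 1498)) = -42597 - 1/(√(-1470)) = -42597 - 1/(7*I*√30) = -42597 - (-1)*I*√30/210 = -42597 + I*√30/210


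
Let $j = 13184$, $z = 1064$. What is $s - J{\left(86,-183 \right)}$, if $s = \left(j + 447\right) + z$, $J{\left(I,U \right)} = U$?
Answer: $14878$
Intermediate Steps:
$s = 14695$ ($s = \left(13184 + 447\right) + 1064 = 13631 + 1064 = 14695$)
$s - J{\left(86,-183 \right)} = 14695 - -183 = 14695 + 183 = 14878$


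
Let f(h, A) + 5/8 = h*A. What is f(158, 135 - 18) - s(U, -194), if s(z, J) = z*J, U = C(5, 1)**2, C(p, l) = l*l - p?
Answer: 172715/8 ≈ 21589.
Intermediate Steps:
C(p, l) = l**2 - p
U = 16 (U = (1**2 - 1*5)**2 = (1 - 5)**2 = (-4)**2 = 16)
s(z, J) = J*z
f(h, A) = -5/8 + A*h (f(h, A) = -5/8 + h*A = -5/8 + A*h)
f(158, 135 - 18) - s(U, -194) = (-5/8 + (135 - 18)*158) - (-194)*16 = (-5/8 + 117*158) - 1*(-3104) = (-5/8 + 18486) + 3104 = 147883/8 + 3104 = 172715/8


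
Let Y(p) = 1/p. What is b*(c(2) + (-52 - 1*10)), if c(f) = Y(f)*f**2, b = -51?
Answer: 3060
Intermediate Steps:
c(f) = f (c(f) = f**2/f = f)
b*(c(2) + (-52 - 1*10)) = -51*(2 + (-52 - 1*10)) = -51*(2 + (-52 - 10)) = -51*(2 - 62) = -51*(-60) = 3060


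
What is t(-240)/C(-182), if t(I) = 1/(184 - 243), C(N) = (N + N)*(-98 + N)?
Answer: -1/6013280 ≈ -1.6630e-7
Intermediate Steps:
C(N) = 2*N*(-98 + N) (C(N) = (2*N)*(-98 + N) = 2*N*(-98 + N))
t(I) = -1/59 (t(I) = 1/(-59) = -1/59)
t(-240)/C(-182) = -(-1/(364*(-98 - 182)))/59 = -1/(59*(2*(-182)*(-280))) = -1/59/101920 = -1/59*1/101920 = -1/6013280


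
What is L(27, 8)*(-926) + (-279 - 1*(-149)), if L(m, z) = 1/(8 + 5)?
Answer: -2616/13 ≈ -201.23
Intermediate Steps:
L(m, z) = 1/13
L(27, 8)*(-926) + (-279 - 1*(-149)) = (1/13)*(-926) + (-279 - 1*(-149)) = -926/13 + (-279 + 149) = -926/13 - 130 = -2616/13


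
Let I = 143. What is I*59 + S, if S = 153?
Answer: 8590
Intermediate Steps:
I*59 + S = 143*59 + 153 = 8437 + 153 = 8590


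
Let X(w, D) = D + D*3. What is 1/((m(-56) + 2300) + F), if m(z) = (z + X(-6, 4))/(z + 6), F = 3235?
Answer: 5/27679 ≈ 0.00018064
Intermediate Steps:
X(w, D) = 4*D (X(w, D) = D + 3*D = 4*D)
m(z) = (16 + z)/(6 + z) (m(z) = (z + 4*4)/(z + 6) = (z + 16)/(6 + z) = (16 + z)/(6 + z))
1/((m(-56) + 2300) + F) = 1/(((16 - 56)/(6 - 56) + 2300) + 3235) = 1/((-40/(-50) + 2300) + 3235) = 1/((-1/50*(-40) + 2300) + 3235) = 1/((⅘ + 2300) + 3235) = 1/(11504/5 + 3235) = 1/(27679/5) = 5/27679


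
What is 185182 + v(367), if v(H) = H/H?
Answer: 185183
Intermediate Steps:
v(H) = 1
185182 + v(367) = 185182 + 1 = 185183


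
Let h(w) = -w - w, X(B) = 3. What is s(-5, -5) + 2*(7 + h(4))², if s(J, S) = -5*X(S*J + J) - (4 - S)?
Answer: -22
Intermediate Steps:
h(w) = -2*w
s(J, S) = -19 + S (s(J, S) = -5*3 - (4 - S) = -15 + (-4 + S) = -19 + S)
s(-5, -5) + 2*(7 + h(4))² = (-19 - 5) + 2*(7 - 2*4)² = -24 + 2*(7 - 8)² = -24 + 2*(-1)² = -24 + 2*1 = -24 + 2 = -22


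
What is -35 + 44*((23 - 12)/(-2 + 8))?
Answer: 137/3 ≈ 45.667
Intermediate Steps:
-35 + 44*((23 - 12)/(-2 + 8)) = -35 + 44*(11/6) = -35 + 242/3 = 137/3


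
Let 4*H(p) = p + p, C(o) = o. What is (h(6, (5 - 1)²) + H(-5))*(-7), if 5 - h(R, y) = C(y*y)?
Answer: 3549/2 ≈ 1774.5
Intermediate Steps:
h(R, y) = 5 - y² (h(R, y) = 5 - y*y = 5 - y²)
H(p) = p/2 (H(p) = (p + p)/4 = (2*p)/4 = p/2)
(h(6, (5 - 1)²) + H(-5))*(-7) = ((5 - ((5 - 1)²)²) + (½)*(-5))*(-7) = ((5 - (4²)²) - 5/2)*(-7) = ((5 - 1*16²) - 5/2)*(-7) = ((5 - 1*256) - 5/2)*(-7) = ((5 - 256) - 5/2)*(-7) = (-251 - 5/2)*(-7) = -507/2*(-7) = 3549/2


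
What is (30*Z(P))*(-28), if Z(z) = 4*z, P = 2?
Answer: -6720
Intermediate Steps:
(30*Z(P))*(-28) = (30*(4*2))*(-28) = (30*8)*(-28) = 240*(-28) = -6720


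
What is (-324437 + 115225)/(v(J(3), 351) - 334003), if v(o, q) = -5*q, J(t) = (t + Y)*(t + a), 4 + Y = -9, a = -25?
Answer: 104606/167879 ≈ 0.62310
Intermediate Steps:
Y = -13 (Y = -4 - 9 = -13)
J(t) = (-25 + t)*(-13 + t) (J(t) = (t - 13)*(t - 25) = (-13 + t)*(-25 + t) = (-25 + t)*(-13 + t))
(-324437 + 115225)/(v(J(3), 351) - 334003) = (-324437 + 115225)/(-5*351 - 334003) = -209212/(-1755 - 334003) = -209212/(-335758) = -209212*(-1/335758) = 104606/167879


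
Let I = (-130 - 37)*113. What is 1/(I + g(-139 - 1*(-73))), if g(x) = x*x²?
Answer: -1/306367 ≈ -3.2641e-6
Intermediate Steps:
g(x) = x³
I = -18871 (I = -167*113 = -18871)
1/(I + g(-139 - 1*(-73))) = 1/(-18871 + (-139 - 1*(-73))³) = 1/(-18871 + (-139 + 73)³) = 1/(-18871 + (-66)³) = 1/(-18871 - 287496) = 1/(-306367) = -1/306367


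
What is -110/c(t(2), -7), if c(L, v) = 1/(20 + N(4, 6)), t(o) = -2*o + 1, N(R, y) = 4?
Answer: -2640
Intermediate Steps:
t(o) = 1 - 2*o
c(L, v) = 1/24 (c(L, v) = 1/(20 + 4) = 1/24)
-110/c(t(2), -7) = -110/1/24 = -110*24 = -2640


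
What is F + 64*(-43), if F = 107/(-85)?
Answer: -234027/85 ≈ -2753.3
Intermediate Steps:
F = -107/85 (F = 107*(-1/85) = -107/85 ≈ -1.2588)
F + 64*(-43) = -107/85 + 64*(-43) = -107/85 - 2752 = -234027/85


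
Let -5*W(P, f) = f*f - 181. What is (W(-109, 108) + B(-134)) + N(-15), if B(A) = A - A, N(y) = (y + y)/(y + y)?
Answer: -11478/5 ≈ -2295.6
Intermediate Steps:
N(y) = 1 (N(y) = (2*y)/((2*y)) = (2*y)*(1/(2*y)) = 1)
W(P, f) = 181/5 - f**2/5 (W(P, f) = -(f*f - 181)/5 = -(f**2 - 181)/5 = -(-181 + f**2)/5 = 181/5 - f**2/5)
B(A) = 0
(W(-109, 108) + B(-134)) + N(-15) = ((181/5 - 1/5*108**2) + 0) + 1 = ((181/5 - 1/5*11664) + 0) + 1 = ((181/5 - 11664/5) + 0) + 1 = (-11483/5 + 0) + 1 = -11483/5 + 1 = -11478/5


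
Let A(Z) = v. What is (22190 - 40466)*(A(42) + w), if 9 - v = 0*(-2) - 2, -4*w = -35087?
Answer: -160513539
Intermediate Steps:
w = 35087/4 (w = -¼*(-35087) = 35087/4 ≈ 8771.8)
v = 11 (v = 9 - (0*(-2) - 2) = 9 - (0 - 2) = 9 - 1*(-2) = 9 + 2 = 11)
A(Z) = 11
(22190 - 40466)*(A(42) + w) = (22190 - 40466)*(11 + 35087/4) = -18276*35131/4 = -160513539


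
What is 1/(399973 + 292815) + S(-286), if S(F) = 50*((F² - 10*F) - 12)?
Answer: 2932017373601/692788 ≈ 4.2322e+6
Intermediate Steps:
S(F) = -600 - 500*F + 50*F² (S(F) = 50*(-12 + F² - 10*F) = -600 - 500*F + 50*F²)
1/(399973 + 292815) + S(-286) = 1/(399973 + 292815) + (-600 - 500*(-286) + 50*(-286)²) = 1/692788 + (-600 + 143000 + 50*81796) = 1/692788 + (-600 + 143000 + 4089800) = 1/692788 + 4232200 = 2932017373601/692788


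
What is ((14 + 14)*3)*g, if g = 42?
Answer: 3528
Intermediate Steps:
((14 + 14)*3)*g = ((14 + 14)*3)*42 = (28*3)*42 = 84*42 = 3528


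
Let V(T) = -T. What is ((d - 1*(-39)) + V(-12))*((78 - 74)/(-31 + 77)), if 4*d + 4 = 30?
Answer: 5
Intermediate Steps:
d = 13/2 (d = -1 + (1/4)*30 = -1 + 15/2 = 13/2 ≈ 6.5000)
((d - 1*(-39)) + V(-12))*((78 - 74)/(-31 + 77)) = ((13/2 - 1*(-39)) - 1*(-12))*((78 - 74)/(-31 + 77)) = ((13/2 + 39) + 12)*(4/46) = (91/2 + 12)*(4*(1/46)) = (115/2)*(2/23) = 5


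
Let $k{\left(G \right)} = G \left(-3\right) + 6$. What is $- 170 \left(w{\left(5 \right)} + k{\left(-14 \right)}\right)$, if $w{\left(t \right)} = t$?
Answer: $-9010$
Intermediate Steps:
$k{\left(G \right)} = 6 - 3 G$ ($k{\left(G \right)} = - 3 G + 6 = 6 - 3 G$)
$- 170 \left(w{\left(5 \right)} + k{\left(-14 \right)}\right) = - 170 \left(5 + \left(6 - -42\right)\right) = - 170 \left(5 + \left(6 + 42\right)\right) = - 170 \left(5 + 48\right) = \left(-170\right) 53 = -9010$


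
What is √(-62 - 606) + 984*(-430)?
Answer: -423120 + 2*I*√167 ≈ -4.2312e+5 + 25.846*I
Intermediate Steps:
√(-62 - 606) + 984*(-430) = √(-668) - 423120 = 2*I*√167 - 423120 = -423120 + 2*I*√167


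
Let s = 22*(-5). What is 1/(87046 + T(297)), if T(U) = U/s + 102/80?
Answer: 40/3481783 ≈ 1.1488e-5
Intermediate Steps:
s = -110
T(U) = 51/40 - U/110 (T(U) = U/(-110) + 102/80 = U*(-1/110) + 102*(1/80) = -U/110 + 51/40 = 51/40 - U/110)
1/(87046 + T(297)) = 1/(87046 + (51/40 - 1/110*297)) = 1/(87046 + (51/40 - 27/10)) = 1/(87046 - 57/40) = 1/(3481783/40) = 40/3481783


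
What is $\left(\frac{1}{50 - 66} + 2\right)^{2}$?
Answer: $\frac{961}{256} \approx 3.7539$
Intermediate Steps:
$\left(\frac{1}{50 - 66} + 2\right)^{2} = \left(\frac{1}{-16} + 2\right)^{2} = \left(- \frac{1}{16} + 2\right)^{2} = \left(\frac{31}{16}\right)^{2} = \frac{961}{256}$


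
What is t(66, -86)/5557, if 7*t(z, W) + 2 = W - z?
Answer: -22/5557 ≈ -0.0039590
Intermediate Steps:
t(z, W) = -2/7 - z/7 + W/7 (t(z, W) = -2/7 + (W - z)/7 = -2/7 + (-z/7 + W/7) = -2/7 - z/7 + W/7)
t(66, -86)/5557 = (-2/7 - ⅐*66 + (⅐)*(-86))/5557 = (-2/7 - 66/7 - 86/7)*(1/5557) = -22*1/5557 = -22/5557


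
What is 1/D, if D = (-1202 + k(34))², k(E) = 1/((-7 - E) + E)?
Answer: 49/70812225 ≈ 6.9197e-7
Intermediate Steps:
k(E) = -⅐ (k(E) = 1/(-7) = -⅐)
D = 70812225/49 (D = (-1202 - ⅐)² = (-8415/7)² = 70812225/49 ≈ 1.4451e+6)
1/D = 1/(70812225/49) = 49/70812225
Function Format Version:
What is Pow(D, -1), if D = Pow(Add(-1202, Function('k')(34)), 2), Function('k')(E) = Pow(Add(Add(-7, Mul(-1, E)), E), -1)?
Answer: Rational(49, 70812225) ≈ 6.9197e-7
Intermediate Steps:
Function('k')(E) = Rational(-1, 7) (Function('k')(E) = Pow(-7, -1) = Rational(-1, 7))
D = Rational(70812225, 49) (D = Pow(Add(-1202, Rational(-1, 7)), 2) = Pow(Rational(-8415, 7), 2) = Rational(70812225, 49) ≈ 1.4451e+6)
Pow(D, -1) = Pow(Rational(70812225, 49), -1) = Rational(49, 70812225)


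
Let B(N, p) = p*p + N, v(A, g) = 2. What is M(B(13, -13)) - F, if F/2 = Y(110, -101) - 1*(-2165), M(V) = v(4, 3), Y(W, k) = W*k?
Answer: 17892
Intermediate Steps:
B(N, p) = N + p² (B(N, p) = p² + N = N + p²)
M(V) = 2
F = -17890 (F = 2*(110*(-101) - 1*(-2165)) = 2*(-11110 + 2165) = 2*(-8945) = -17890)
M(B(13, -13)) - F = 2 - 1*(-17890) = 2 + 17890 = 17892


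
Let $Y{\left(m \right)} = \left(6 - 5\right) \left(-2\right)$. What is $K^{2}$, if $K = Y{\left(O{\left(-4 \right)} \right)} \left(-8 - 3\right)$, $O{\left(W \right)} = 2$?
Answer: $484$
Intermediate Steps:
$Y{\left(m \right)} = -2$ ($Y{\left(m \right)} = 1 \left(-2\right) = -2$)
$K = 22$ ($K = - 2 \left(-8 - 3\right) = \left(-2\right) \left(-11\right) = 22$)
$K^{2} = 22^{2} = 484$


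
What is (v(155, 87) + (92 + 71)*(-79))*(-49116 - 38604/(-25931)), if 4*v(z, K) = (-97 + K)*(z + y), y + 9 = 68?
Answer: 17081367513504/25931 ≈ 6.5872e+8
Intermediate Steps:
y = 59 (y = -9 + 68 = 59)
v(z, K) = (-97 + K)*(59 + z)/4 (v(z, K) = ((-97 + K)*(z + 59))/4 = ((-97 + K)*(59 + z))/4 = (-97 + K)*(59 + z)/4)
(v(155, 87) + (92 + 71)*(-79))*(-49116 - 38604/(-25931)) = ((-5723/4 - 97/4*155 + (59/4)*87 + (¼)*87*155) + (92 + 71)*(-79))*(-49116 - 38604/(-25931)) = ((-5723/4 - 15035/4 + 5133/4 + 13485/4) + 163*(-79))*(-49116 - 38604*(-1/25931)) = (-535 - 12877)*(-49116 + 38604/25931) = -13412*(-1273588392/25931) = 17081367513504/25931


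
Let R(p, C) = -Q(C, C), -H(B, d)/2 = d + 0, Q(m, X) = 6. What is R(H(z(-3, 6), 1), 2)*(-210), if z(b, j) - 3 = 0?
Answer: 1260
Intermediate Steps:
z(b, j) = 3 (z(b, j) = 3 + 0 = 3)
H(B, d) = -2*d (H(B, d) = -2*(d + 0) = -2*d)
R(p, C) = -6 (R(p, C) = -1*6 = -6)
R(H(z(-3, 6), 1), 2)*(-210) = -6*(-210) = 1260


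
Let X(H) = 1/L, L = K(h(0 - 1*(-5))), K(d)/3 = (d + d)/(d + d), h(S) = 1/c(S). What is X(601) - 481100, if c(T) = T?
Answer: -1443299/3 ≈ -4.8110e+5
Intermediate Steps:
h(S) = 1/S
K(d) = 3 (K(d) = 3*((d + d)/(d + d)) = 3*((2*d)/((2*d))) = 3*((2*d)*(1/(2*d))) = 3*1 = 3)
L = 3
X(H) = 1/3
X(601) - 481100 = 1/3 - 481100 = -1443299/3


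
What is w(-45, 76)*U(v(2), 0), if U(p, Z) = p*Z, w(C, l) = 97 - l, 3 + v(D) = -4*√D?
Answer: 0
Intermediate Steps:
v(D) = -3 - 4*√D
U(p, Z) = Z*p
w(-45, 76)*U(v(2), 0) = (97 - 1*76)*(0*(-3 - 4*√2)) = (97 - 76)*0 = 21*0 = 0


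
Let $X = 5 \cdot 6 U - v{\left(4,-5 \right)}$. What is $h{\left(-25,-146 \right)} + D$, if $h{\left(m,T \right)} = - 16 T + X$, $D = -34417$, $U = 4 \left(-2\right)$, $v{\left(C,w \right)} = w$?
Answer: $-32316$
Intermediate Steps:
$U = -8$
$X = -235$ ($X = 5 \cdot 6 \left(-8\right) - -5 = 30 \left(-8\right) + 5 = -240 + 5 = -235$)
$h{\left(m,T \right)} = -235 - 16 T$ ($h{\left(m,T \right)} = - 16 T - 235 = -235 - 16 T$)
$h{\left(-25,-146 \right)} + D = \left(-235 - -2336\right) - 34417 = \left(-235 + 2336\right) - 34417 = 2101 - 34417 = -32316$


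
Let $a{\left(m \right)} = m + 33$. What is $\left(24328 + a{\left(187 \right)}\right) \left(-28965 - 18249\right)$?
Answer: $-1159009272$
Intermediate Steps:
$a{\left(m \right)} = 33 + m$
$\left(24328 + a{\left(187 \right)}\right) \left(-28965 - 18249\right) = \left(24328 + \left(33 + 187\right)\right) \left(-28965 - 18249\right) = \left(24328 + 220\right) \left(-47214\right) = 24548 \left(-47214\right) = -1159009272$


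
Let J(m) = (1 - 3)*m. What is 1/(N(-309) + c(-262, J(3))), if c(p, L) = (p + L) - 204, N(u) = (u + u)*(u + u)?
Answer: 1/381452 ≈ 2.6216e-6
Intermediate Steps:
N(u) = 4*u² (N(u) = (2*u)*(2*u) = 4*u²)
J(m) = -2*m
c(p, L) = -204 + L + p (c(p, L) = (L + p) - 204 = -204 + L + p)
1/(N(-309) + c(-262, J(3))) = 1/(4*(-309)² + (-204 - 2*3 - 262)) = 1/(4*95481 + (-204 - 6 - 262)) = 1/(381924 - 472) = 1/381452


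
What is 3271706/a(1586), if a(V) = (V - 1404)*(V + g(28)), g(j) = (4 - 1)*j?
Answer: 1635853/151970 ≈ 10.764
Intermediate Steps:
g(j) = 3*j
a(V) = (-1404 + V)*(84 + V) (a(V) = (V - 1404)*(V + 3*28) = (-1404 + V)*(V + 84) = (-1404 + V)*(84 + V))
3271706/a(1586) = 3271706/(-117936 + 1586² - 1320*1586) = 3271706/(-117936 + 2515396 - 2093520) = 3271706/303940 = 3271706*(1/303940) = 1635853/151970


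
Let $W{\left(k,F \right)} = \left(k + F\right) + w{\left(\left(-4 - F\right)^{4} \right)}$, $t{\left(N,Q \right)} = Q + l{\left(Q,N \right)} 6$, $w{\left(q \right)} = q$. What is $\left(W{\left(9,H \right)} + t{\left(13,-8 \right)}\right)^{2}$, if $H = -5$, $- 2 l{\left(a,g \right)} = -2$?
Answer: $9$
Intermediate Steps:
$l{\left(a,g \right)} = 1$ ($l{\left(a,g \right)} = \left(- \frac{1}{2}\right) \left(-2\right) = 1$)
$t{\left(N,Q \right)} = 6 + Q$ ($t{\left(N,Q \right)} = Q + 1 \cdot 6 = Q + 6 = 6 + Q$)
$W{\left(k,F \right)} = F + k + \left(-4 - F\right)^{4}$ ($W{\left(k,F \right)} = \left(k + F\right) + \left(-4 - F\right)^{4} = \left(F + k\right) + \left(-4 - F\right)^{4} = F + k + \left(-4 - F\right)^{4}$)
$\left(W{\left(9,H \right)} + t{\left(13,-8 \right)}\right)^{2} = \left(\left(-5 + 9 + \left(4 - 5\right)^{4}\right) + \left(6 - 8\right)\right)^{2} = \left(\left(-5 + 9 + \left(-1\right)^{4}\right) - 2\right)^{2} = \left(\left(-5 + 9 + 1\right) - 2\right)^{2} = \left(5 - 2\right)^{2} = 3^{2} = 9$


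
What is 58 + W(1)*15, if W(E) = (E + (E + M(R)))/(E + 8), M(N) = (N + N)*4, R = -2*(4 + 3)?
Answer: -376/3 ≈ -125.33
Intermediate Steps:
R = -14 (R = -2*7 = -14)
M(N) = 8*N (M(N) = (2*N)*4 = 8*N)
W(E) = (-112 + 2*E)/(8 + E) (W(E) = (E + (E + 8*(-14)))/(E + 8) = (E + (E - 112))/(8 + E) = (E + (-112 + E))/(8 + E) = (-112 + 2*E)/(8 + E))
58 + W(1)*15 = 58 + (2*(-56 + 1)/(8 + 1))*15 = 58 + (2*(-55)/9)*15 = 58 + (2*(⅑)*(-55))*15 = 58 - 110/9*15 = 58 - 550/3 = -376/3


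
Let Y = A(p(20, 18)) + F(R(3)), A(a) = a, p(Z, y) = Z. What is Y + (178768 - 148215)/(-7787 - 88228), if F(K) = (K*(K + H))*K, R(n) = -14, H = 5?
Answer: -167480713/96015 ≈ -1744.3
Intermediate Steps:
F(K) = K**2*(5 + K) (F(K) = (K*(K + 5))*K = (K*(5 + K))*K = K**2*(5 + K))
Y = -1744 (Y = 20 + (-14)**2*(5 - 14) = 20 + 196*(-9) = 20 - 1764 = -1744)
Y + (178768 - 148215)/(-7787 - 88228) = -1744 + (178768 - 148215)/(-7787 - 88228) = -1744 + 30553/(-96015) = -1744 + 30553*(-1/96015) = -1744 - 30553/96015 = -167480713/96015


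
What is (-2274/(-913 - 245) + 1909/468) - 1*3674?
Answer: -331304567/90324 ≈ -3668.0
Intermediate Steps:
(-2274/(-913 - 245) + 1909/468) - 1*3674 = (-2274/(-1158) + 1909*(1/468)) - 3674 = (-2274*(-1/1158) + 1909/468) - 3674 = (379/193 + 1909/468) - 3674 = 545809/90324 - 3674 = -331304567/90324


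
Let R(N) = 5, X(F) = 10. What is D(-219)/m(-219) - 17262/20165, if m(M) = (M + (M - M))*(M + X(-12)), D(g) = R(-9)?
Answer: -789998177/922972215 ≈ -0.85593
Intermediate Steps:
D(g) = 5
m(M) = M*(10 + M) (m(M) = (M + (M - M))*(M + 10) = (M + 0)*(10 + M) = M*(10 + M))
D(-219)/m(-219) - 17262/20165 = 5/((-219*(10 - 219))) - 17262/20165 = 5/((-219*(-209))) - 17262*1/20165 = 5/45771 - 17262/20165 = -789998177/922972215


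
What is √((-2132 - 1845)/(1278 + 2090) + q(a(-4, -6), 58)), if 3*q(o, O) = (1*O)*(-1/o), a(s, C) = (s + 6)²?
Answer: I*√153497442/5052 ≈ 2.4524*I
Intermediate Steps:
a(s, C) = (6 + s)²
q(o, O) = -O/(3*o) (q(o, O) = ((1*O)*(-1/o))/3 = (O*(-1/o))/3 = (-O/o)/3 = -O/(3*o))
√((-2132 - 1845)/(1278 + 2090) + q(a(-4, -6), 58)) = √((-2132 - 1845)/(1278 + 2090) - ⅓*58/(6 - 4)²) = √(-3977/3368 - ⅓*58/2²) = √(-3977*1/3368 - ⅓*58/4) = √(-3977/3368 - ⅓*58*¼) = √(-3977/3368 - 29/6) = √(-60767/10104) = I*√153497442/5052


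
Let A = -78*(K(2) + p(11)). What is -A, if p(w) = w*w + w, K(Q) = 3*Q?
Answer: 10764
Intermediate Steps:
p(w) = w + w² (p(w) = w² + w = w + w²)
A = -10764 (A = -78*(3*2 + 11*(1 + 11)) = -78*(6 + 11*12) = -78*(6 + 132) = -78*138 = -10764)
-A = -1*(-10764) = 10764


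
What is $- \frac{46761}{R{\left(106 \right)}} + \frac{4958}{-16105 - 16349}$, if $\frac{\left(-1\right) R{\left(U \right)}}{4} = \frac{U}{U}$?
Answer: $\frac{758780831}{64908} \approx 11690.0$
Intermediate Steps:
$R{\left(U \right)} = -4$ ($R{\left(U \right)} = - 4 \frac{U}{U} = \left(-4\right) 1 = -4$)
$- \frac{46761}{R{\left(106 \right)}} + \frac{4958}{-16105 - 16349} = - \frac{46761}{-4} + \frac{4958}{-16105 - 16349} = \left(-46761\right) \left(- \frac{1}{4}\right) + \frac{4958}{-32454} = \frac{46761}{4} + 4958 \left(- \frac{1}{32454}\right) = \frac{46761}{4} - \frac{2479}{16227} = \frac{758780831}{64908}$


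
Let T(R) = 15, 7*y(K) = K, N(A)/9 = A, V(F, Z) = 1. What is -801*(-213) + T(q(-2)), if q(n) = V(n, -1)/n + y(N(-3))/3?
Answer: 170628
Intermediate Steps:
N(A) = 9*A
y(K) = K/7
q(n) = -9/7 + 1/n (q(n) = 1/n + ((9*(-3))/7)/3 = 1/n + ((⅐)*(-27))*(⅓) = 1/n - 27/7*⅓ = 1/n - 9/7 = -9/7 + 1/n)
-801*(-213) + T(q(-2)) = -801*(-213) + 15 = 170613 + 15 = 170628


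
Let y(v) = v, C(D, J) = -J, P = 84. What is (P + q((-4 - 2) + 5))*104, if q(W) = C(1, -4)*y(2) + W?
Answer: 9464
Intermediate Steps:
q(W) = 8 + W (q(W) = -1*(-4)*2 + W = 4*2 + W = 8 + W)
(P + q((-4 - 2) + 5))*104 = (84 + (8 + ((-4 - 2) + 5)))*104 = (84 + (8 + (-6 + 5)))*104 = (84 + (8 - 1))*104 = (84 + 7)*104 = 91*104 = 9464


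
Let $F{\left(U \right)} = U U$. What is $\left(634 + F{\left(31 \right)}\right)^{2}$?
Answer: $2544025$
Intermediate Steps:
$F{\left(U \right)} = U^{2}$
$\left(634 + F{\left(31 \right)}\right)^{2} = \left(634 + 31^{2}\right)^{2} = \left(634 + 961\right)^{2} = 1595^{2} = 2544025$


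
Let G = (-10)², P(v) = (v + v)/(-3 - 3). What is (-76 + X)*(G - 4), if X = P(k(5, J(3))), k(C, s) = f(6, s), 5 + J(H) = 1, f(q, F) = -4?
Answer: -7168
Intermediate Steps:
J(H) = -4 (J(H) = -5 + 1 = -4)
k(C, s) = -4
P(v) = -v/3 (P(v) = (2*v)/(-6) = (2*v)*(-⅙) = -v/3)
X = 4/3 (X = -⅓*(-4) = 4/3 ≈ 1.3333)
G = 100
(-76 + X)*(G - 4) = (-76 + 4/3)*(100 - 4) = -224/3*96 = -7168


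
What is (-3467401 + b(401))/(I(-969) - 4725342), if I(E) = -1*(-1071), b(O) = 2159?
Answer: 3465242/4724271 ≈ 0.73350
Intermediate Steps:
I(E) = 1071
(-3467401 + b(401))/(I(-969) - 4725342) = (-3467401 + 2159)/(1071 - 4725342) = -3465242/(-4724271) = -3465242*(-1/4724271) = 3465242/4724271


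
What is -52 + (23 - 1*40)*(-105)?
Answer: 1733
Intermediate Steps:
-52 + (23 - 1*40)*(-105) = -52 + (23 - 40)*(-105) = -52 - 17*(-105) = -52 + 1785 = 1733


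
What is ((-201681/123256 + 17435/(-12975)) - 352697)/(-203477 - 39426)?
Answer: 112810848771907/77692359375960 ≈ 1.4520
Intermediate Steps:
((-201681/123256 + 17435/(-12975)) - 352697)/(-203477 - 39426) = ((-201681*1/123256 + 17435*(-1/12975)) - 352697)/(-242903) = ((-201681/123256 - 3487/2595) - 352697)*(-1/242903) = (-953155867/319849320 - 352697)*(-1/242903) = -112810848771907/319849320*(-1/242903) = 112810848771907/77692359375960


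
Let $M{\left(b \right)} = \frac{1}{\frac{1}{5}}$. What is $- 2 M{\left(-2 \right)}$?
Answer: $-10$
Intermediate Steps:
$M{\left(b \right)} = 5$ ($M{\left(b \right)} = \frac{1}{\frac{1}{5}} = 5$)
$- 2 M{\left(-2 \right)} = \left(-2\right) 5 = -10$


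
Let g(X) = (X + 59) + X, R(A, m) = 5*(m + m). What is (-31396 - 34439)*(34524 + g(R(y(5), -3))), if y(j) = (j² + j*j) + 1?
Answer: -2272821705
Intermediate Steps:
y(j) = 1 + 2*j² (y(j) = (j² + j²) + 1 = 2*j² + 1 = 1 + 2*j²)
R(A, m) = 10*m (R(A, m) = 5*(2*m) = 10*m)
g(X) = 59 + 2*X (g(X) = (59 + X) + X = 59 + 2*X)
(-31396 - 34439)*(34524 + g(R(y(5), -3))) = (-31396 - 34439)*(34524 + (59 + 2*(10*(-3)))) = -65835*(34524 + (59 + 2*(-30))) = -65835*(34524 + (59 - 60)) = -65835*(34524 - 1) = -65835*34523 = -2272821705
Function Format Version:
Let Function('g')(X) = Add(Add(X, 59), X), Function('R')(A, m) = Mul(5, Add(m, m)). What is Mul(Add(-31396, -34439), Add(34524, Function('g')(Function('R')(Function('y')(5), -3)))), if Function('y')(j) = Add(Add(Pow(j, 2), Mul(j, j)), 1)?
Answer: -2272821705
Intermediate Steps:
Function('y')(j) = Add(1, Mul(2, Pow(j, 2))) (Function('y')(j) = Add(Add(Pow(j, 2), Pow(j, 2)), 1) = Add(Mul(2, Pow(j, 2)), 1) = Add(1, Mul(2, Pow(j, 2))))
Function('R')(A, m) = Mul(10, m) (Function('R')(A, m) = Mul(5, Mul(2, m)) = Mul(10, m))
Function('g')(X) = Add(59, Mul(2, X)) (Function('g')(X) = Add(Add(59, X), X) = Add(59, Mul(2, X)))
Mul(Add(-31396, -34439), Add(34524, Function('g')(Function('R')(Function('y')(5), -3)))) = Mul(Add(-31396, -34439), Add(34524, Add(59, Mul(2, Mul(10, -3))))) = Mul(-65835, Add(34524, Add(59, Mul(2, -30)))) = Mul(-65835, Add(34524, Add(59, -60))) = Mul(-65835, Add(34524, -1)) = Mul(-65835, 34523) = -2272821705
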